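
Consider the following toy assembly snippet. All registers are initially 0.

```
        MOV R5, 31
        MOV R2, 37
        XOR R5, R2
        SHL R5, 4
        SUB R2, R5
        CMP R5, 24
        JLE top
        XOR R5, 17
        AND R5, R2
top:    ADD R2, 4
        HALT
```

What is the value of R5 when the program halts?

129

R5=31
R2=37
R5=31^37=58
R5=58<<4=928
R2=37-928=-891
CMP R5, 24  (cmp 928,24)
JLE top: not taken
R5=928^17=945
R5=945&(-891)=129
R2=(-891)+4=-887
halt.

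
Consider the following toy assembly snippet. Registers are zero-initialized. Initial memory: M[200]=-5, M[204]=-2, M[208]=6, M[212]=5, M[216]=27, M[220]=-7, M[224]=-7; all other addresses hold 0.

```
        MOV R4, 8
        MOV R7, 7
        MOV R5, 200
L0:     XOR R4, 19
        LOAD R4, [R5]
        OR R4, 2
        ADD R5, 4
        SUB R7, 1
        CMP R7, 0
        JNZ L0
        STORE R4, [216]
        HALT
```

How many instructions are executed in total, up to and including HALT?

R4=8
R7=7
R5=200
R4=8^19=27
R4=M[200]=-5
R4=(-5)|2=-5
R5=200+4=204
R7=7-1=6
CMP R7, 0  (cmp 6,0)
JNZ L0: taken
R4=(-5)^19=-24
R4=M[204]=-2
R4=(-2)|2=-2
R5=204+4=208
R7=6-1=5
CMP R7, 0  (cmp 5,0)
JNZ L0: taken
R4=(-2)^19=-19
R4=M[208]=6
R4=6|2=6
R5=208+4=212
R7=5-1=4
CMP R7, 0  (cmp 4,0)
JNZ L0: taken
R4=6^19=21
R4=M[212]=5
R4=5|2=7
R5=212+4=216
R7=4-1=3
CMP R7, 0  (cmp 3,0)
JNZ L0: taken
R4=7^19=20
R4=M[216]=27
R4=27|2=27
R5=216+4=220
R7=3-1=2
CMP R7, 0  (cmp 2,0)
JNZ L0: taken
R4=27^19=8
R4=M[220]=-7
R4=(-7)|2=-5
R5=220+4=224
R7=2-1=1
CMP R7, 0  (cmp 1,0)
JNZ L0: taken
R4=(-5)^19=-24
R4=M[224]=-7
R4=(-7)|2=-5
R5=224+4=228
R7=1-1=0
CMP R7, 0  (cmp 0,0)
JNZ L0: not taken
STORE R4, [216] → M[216]=-5
halt.
Total executed instructions: 54.

54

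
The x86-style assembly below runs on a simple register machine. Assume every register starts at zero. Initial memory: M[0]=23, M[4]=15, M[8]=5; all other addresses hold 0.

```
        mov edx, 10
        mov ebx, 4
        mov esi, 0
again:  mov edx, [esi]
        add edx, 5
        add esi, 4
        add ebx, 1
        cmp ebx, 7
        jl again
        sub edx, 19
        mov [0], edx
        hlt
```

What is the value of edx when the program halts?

after mov edx, 10: edx=10
after mov ebx, 4: ebx=4
after mov esi, 0: esi=0
after mov edx, [esi]: edx=M[0]=23
after add edx, 5: edx=23+5=28
after add esi, 4: esi=0+4=4
after add ebx, 1: ebx=4+1=5
cmp ebx, 7  (cmp 5,7)
jl again: taken
after mov edx, [esi]: edx=M[4]=15
after add edx, 5: edx=15+5=20
after add esi, 4: esi=4+4=8
after add ebx, 1: ebx=5+1=6
cmp ebx, 7  (cmp 6,7)
jl again: taken
after mov edx, [esi]: edx=M[8]=5
after add edx, 5: edx=5+5=10
after add esi, 4: esi=8+4=12
after add ebx, 1: ebx=6+1=7
cmp ebx, 7  (cmp 7,7)
jl again: not taken
after sub edx, 19: edx=10-19=-9
mov [0], edx → M[0]=-9
halt.

-9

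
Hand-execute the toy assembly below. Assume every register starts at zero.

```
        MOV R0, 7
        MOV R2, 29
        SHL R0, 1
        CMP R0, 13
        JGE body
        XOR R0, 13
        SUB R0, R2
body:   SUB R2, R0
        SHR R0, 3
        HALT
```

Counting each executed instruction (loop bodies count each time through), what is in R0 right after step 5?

R0=7
R2=29
R0=7<<1=14
CMP R0, 13  (cmp 14,13)
JGE body: taken
After step 5: R0 = 14.

14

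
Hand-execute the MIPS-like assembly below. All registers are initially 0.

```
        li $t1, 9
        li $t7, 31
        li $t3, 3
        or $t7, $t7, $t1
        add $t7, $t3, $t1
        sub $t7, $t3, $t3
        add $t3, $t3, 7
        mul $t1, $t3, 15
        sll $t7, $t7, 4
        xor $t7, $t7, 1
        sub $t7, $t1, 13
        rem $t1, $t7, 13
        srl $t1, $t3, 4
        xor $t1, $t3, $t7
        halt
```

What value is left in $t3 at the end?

after li $t1, 9: $t1=9
after li $t7, 31: $t7=31
after li $t3, 3: $t3=3
after or $t7, $t7, $t1: $t7=31|9=31
after add $t7, $t3, $t1: $t7=3+9=12
after sub $t7, $t3, $t3: $t7=3-3=0
after add $t3, $t3, 7: $t3=3+7=10
after mul $t1, $t3, 15: $t1=10*15=150
after sll $t7, $t7, 4: $t7=0<<4=0
after xor $t7, $t7, 1: $t7=0^1=1
after sub $t7, $t1, 13: $t7=150-13=137
after rem $t1, $t7, 13: $t1=137%13=7
after srl $t1, $t3, 4: $t1=10>>4=0
after xor $t1, $t3, $t7: $t1=10^137=131
halt.

10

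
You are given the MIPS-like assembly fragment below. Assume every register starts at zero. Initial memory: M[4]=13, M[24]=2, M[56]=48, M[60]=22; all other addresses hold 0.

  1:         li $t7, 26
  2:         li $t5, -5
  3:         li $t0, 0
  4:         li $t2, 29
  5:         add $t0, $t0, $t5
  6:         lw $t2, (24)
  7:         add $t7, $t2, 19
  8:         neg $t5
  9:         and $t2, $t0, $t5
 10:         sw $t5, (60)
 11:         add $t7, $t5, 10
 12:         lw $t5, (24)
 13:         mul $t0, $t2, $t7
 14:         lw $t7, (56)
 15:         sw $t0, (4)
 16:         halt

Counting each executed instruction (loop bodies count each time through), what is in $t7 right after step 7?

$t7=26
$t5=-5
$t0=0
$t2=29
$t0=0+(-5)=-5
$t2=M[24]=2
$t7=2+19=21
After step 7: $t7 = 21.

21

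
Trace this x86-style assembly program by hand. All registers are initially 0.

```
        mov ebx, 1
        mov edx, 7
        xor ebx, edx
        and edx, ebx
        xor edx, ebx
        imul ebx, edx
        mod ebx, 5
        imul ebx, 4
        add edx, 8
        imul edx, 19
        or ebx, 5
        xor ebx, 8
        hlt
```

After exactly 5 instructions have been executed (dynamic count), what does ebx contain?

6

after mov ebx, 1: ebx=1
after mov edx, 7: edx=7
after xor ebx, edx: ebx=1^7=6
after and edx, ebx: edx=7&6=6
after xor edx, ebx: edx=6^6=0
After step 5: ebx = 6.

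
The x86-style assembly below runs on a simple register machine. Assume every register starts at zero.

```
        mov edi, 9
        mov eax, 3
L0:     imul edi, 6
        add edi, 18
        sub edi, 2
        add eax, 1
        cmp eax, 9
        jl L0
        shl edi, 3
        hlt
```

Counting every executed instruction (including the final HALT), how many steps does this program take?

40

edi=9
eax=3
edi=9*6=54
edi=54+18=72
edi=72-2=70
eax=3+1=4
cmp eax, 9  (cmp 4,9)
jl L0: taken
edi=70*6=420
edi=420+18=438
edi=438-2=436
eax=4+1=5
cmp eax, 9  (cmp 5,9)
jl L0: taken
edi=436*6=2616
edi=2616+18=2634
edi=2634-2=2632
eax=5+1=6
cmp eax, 9  (cmp 6,9)
jl L0: taken
edi=2632*6=15792
edi=15792+18=15810
edi=15810-2=15808
eax=6+1=7
cmp eax, 9  (cmp 7,9)
jl L0: taken
edi=15808*6=94848
edi=94848+18=94866
edi=94866-2=94864
eax=7+1=8
cmp eax, 9  (cmp 8,9)
jl L0: taken
edi=94864*6=569184
edi=569184+18=569202
edi=569202-2=569200
eax=8+1=9
cmp eax, 9  (cmp 9,9)
jl L0: not taken
edi=569200<<3=4553600
halt.
Total executed instructions: 40.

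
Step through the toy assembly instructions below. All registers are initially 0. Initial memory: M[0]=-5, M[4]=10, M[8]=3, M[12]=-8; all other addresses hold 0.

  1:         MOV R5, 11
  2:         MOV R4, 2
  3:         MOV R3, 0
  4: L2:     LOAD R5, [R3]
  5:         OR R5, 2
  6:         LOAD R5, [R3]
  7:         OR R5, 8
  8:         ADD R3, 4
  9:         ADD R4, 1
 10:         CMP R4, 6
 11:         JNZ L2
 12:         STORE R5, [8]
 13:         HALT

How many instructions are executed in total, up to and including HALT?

MOV R5, 11 → R5=11
MOV R4, 2 → R4=2
MOV R3, 0 → R3=0
LOAD R5, [R3] → R5=M[0]=-5
OR R5, 2 → R5=(-5)|2=-5
LOAD R5, [R3] → R5=M[0]=-5
OR R5, 8 → R5=(-5)|8=-5
ADD R3, 4 → R3=0+4=4
ADD R4, 1 → R4=2+1=3
CMP R4, 6  (cmp 3,6)
JNZ L2: taken
LOAD R5, [R3] → R5=M[4]=10
OR R5, 2 → R5=10|2=10
LOAD R5, [R3] → R5=M[4]=10
OR R5, 8 → R5=10|8=10
ADD R3, 4 → R3=4+4=8
ADD R4, 1 → R4=3+1=4
CMP R4, 6  (cmp 4,6)
JNZ L2: taken
LOAD R5, [R3] → R5=M[8]=3
OR R5, 2 → R5=3|2=3
LOAD R5, [R3] → R5=M[8]=3
OR R5, 8 → R5=3|8=11
ADD R3, 4 → R3=8+4=12
ADD R4, 1 → R4=4+1=5
CMP R4, 6  (cmp 5,6)
JNZ L2: taken
LOAD R5, [R3] → R5=M[12]=-8
OR R5, 2 → R5=(-8)|2=-6
LOAD R5, [R3] → R5=M[12]=-8
OR R5, 8 → R5=(-8)|8=-8
ADD R3, 4 → R3=12+4=16
ADD R4, 1 → R4=5+1=6
CMP R4, 6  (cmp 6,6)
JNZ L2: not taken
STORE R5, [8] → M[8]=-8
halt.
Total executed instructions: 37.

37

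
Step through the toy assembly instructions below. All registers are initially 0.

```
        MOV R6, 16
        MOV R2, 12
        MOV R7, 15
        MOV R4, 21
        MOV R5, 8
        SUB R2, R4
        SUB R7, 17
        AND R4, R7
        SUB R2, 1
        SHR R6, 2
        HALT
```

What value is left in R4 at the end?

20

R6=16
R2=12
R7=15
R4=21
R5=8
R2=12-21=-9
R7=15-17=-2
R4=21&(-2)=20
R2=(-9)-1=-10
R6=16>>2=4
halt.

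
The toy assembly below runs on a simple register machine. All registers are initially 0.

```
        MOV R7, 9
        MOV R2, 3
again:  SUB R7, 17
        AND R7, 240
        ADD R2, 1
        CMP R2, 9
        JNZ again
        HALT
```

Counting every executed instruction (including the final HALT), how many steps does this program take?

after MOV R7, 9: R7=9
after MOV R2, 3: R2=3
after SUB R7, 17: R7=9-17=-8
after AND R7, 240: R7=(-8)&240=240
after ADD R2, 1: R2=3+1=4
CMP R2, 9  (cmp 4,9)
JNZ again: taken
after SUB R7, 17: R7=240-17=223
after AND R7, 240: R7=223&240=208
after ADD R2, 1: R2=4+1=5
CMP R2, 9  (cmp 5,9)
JNZ again: taken
after SUB R7, 17: R7=208-17=191
after AND R7, 240: R7=191&240=176
after ADD R2, 1: R2=5+1=6
CMP R2, 9  (cmp 6,9)
JNZ again: taken
after SUB R7, 17: R7=176-17=159
after AND R7, 240: R7=159&240=144
after ADD R2, 1: R2=6+1=7
CMP R2, 9  (cmp 7,9)
JNZ again: taken
after SUB R7, 17: R7=144-17=127
after AND R7, 240: R7=127&240=112
after ADD R2, 1: R2=7+1=8
CMP R2, 9  (cmp 8,9)
JNZ again: taken
after SUB R7, 17: R7=112-17=95
after AND R7, 240: R7=95&240=80
after ADD R2, 1: R2=8+1=9
CMP R2, 9  (cmp 9,9)
JNZ again: not taken
halt.
Total executed instructions: 33.

33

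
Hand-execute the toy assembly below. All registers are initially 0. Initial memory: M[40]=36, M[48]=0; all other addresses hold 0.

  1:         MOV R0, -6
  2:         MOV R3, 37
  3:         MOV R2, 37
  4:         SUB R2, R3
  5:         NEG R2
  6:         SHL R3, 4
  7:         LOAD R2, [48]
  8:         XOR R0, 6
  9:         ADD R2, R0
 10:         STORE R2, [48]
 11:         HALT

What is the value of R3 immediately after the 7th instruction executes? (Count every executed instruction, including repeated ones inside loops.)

MOV R0, -6 → R0=-6
MOV R3, 37 → R3=37
MOV R2, 37 → R2=37
SUB R2, R3 → R2=37-37=0
NEG R2 → R2=-(0)=0
SHL R3, 4 → R3=37<<4=592
LOAD R2, [48] → R2=M[48]=0
After step 7: R3 = 592.

592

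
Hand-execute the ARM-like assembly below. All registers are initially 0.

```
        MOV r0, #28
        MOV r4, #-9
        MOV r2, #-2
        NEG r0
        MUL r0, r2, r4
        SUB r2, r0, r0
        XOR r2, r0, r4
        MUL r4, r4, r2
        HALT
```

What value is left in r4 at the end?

243

after MOV r0, #28: r0=28
after MOV r4, #-9: r4=-9
after MOV r2, #-2: r2=-2
after NEG r0: r0=-(28)=-28
after MUL r0, r2, r4: r0=(-2)*(-9)=18
after SUB r2, r0, r0: r2=18-18=0
after XOR r2, r0, r4: r2=18^(-9)=-27
after MUL r4, r4, r2: r4=(-9)*(-27)=243
halt.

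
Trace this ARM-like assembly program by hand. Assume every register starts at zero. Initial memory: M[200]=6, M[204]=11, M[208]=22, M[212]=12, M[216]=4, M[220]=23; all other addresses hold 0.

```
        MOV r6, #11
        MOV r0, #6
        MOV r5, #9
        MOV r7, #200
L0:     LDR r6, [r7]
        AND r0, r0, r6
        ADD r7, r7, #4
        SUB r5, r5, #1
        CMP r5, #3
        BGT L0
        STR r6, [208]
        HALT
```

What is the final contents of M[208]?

MOV r6, #11 → r6=11
MOV r0, #6 → r0=6
MOV r5, #9 → r5=9
MOV r7, #200 → r7=200
LDR r6, [r7] → r6=M[200]=6
AND r0, r0, r6 → r0=6&6=6
ADD r7, r7, #4 → r7=200+4=204
SUB r5, r5, #1 → r5=9-1=8
CMP r5, #3  (cmp 8,3)
BGT L0: taken
LDR r6, [r7] → r6=M[204]=11
AND r0, r0, r6 → r0=6&11=2
ADD r7, r7, #4 → r7=204+4=208
SUB r5, r5, #1 → r5=8-1=7
CMP r5, #3  (cmp 7,3)
BGT L0: taken
LDR r6, [r7] → r6=M[208]=22
AND r0, r0, r6 → r0=2&22=2
ADD r7, r7, #4 → r7=208+4=212
SUB r5, r5, #1 → r5=7-1=6
CMP r5, #3  (cmp 6,3)
BGT L0: taken
LDR r6, [r7] → r6=M[212]=12
AND r0, r0, r6 → r0=2&12=0
ADD r7, r7, #4 → r7=212+4=216
SUB r5, r5, #1 → r5=6-1=5
CMP r5, #3  (cmp 5,3)
BGT L0: taken
LDR r6, [r7] → r6=M[216]=4
AND r0, r0, r6 → r0=0&4=0
ADD r7, r7, #4 → r7=216+4=220
SUB r5, r5, #1 → r5=5-1=4
CMP r5, #3  (cmp 4,3)
BGT L0: taken
LDR r6, [r7] → r6=M[220]=23
AND r0, r0, r6 → r0=0&23=0
ADD r7, r7, #4 → r7=220+4=224
SUB r5, r5, #1 → r5=4-1=3
CMP r5, #3  (cmp 3,3)
BGT L0: not taken
STR r6, [208] → M[208]=23
halt.

23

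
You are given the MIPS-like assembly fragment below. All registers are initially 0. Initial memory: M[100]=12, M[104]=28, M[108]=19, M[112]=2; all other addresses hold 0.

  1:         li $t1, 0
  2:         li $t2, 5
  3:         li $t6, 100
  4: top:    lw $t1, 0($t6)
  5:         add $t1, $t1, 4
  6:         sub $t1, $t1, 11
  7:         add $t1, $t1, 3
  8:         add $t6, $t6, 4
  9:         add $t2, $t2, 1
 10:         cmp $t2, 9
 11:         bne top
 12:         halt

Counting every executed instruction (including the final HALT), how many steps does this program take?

36

after li $t1, 0: $t1=0
after li $t2, 5: $t2=5
after li $t6, 100: $t6=100
after lw $t1, 0($t6): $t1=M[100]=12
after add $t1, $t1, 4: $t1=12+4=16
after sub $t1, $t1, 11: $t1=16-11=5
after add $t1, $t1, 3: $t1=5+3=8
after add $t6, $t6, 4: $t6=100+4=104
after add $t2, $t2, 1: $t2=5+1=6
cmp $t2, 9  (cmp 6,9)
bne top: taken
after lw $t1, 0($t6): $t1=M[104]=28
after add $t1, $t1, 4: $t1=28+4=32
after sub $t1, $t1, 11: $t1=32-11=21
after add $t1, $t1, 3: $t1=21+3=24
after add $t6, $t6, 4: $t6=104+4=108
after add $t2, $t2, 1: $t2=6+1=7
cmp $t2, 9  (cmp 7,9)
bne top: taken
after lw $t1, 0($t6): $t1=M[108]=19
after add $t1, $t1, 4: $t1=19+4=23
after sub $t1, $t1, 11: $t1=23-11=12
after add $t1, $t1, 3: $t1=12+3=15
after add $t6, $t6, 4: $t6=108+4=112
after add $t2, $t2, 1: $t2=7+1=8
cmp $t2, 9  (cmp 8,9)
bne top: taken
after lw $t1, 0($t6): $t1=M[112]=2
after add $t1, $t1, 4: $t1=2+4=6
after sub $t1, $t1, 11: $t1=6-11=-5
after add $t1, $t1, 3: $t1=(-5)+3=-2
after add $t6, $t6, 4: $t6=112+4=116
after add $t2, $t2, 1: $t2=8+1=9
cmp $t2, 9  (cmp 9,9)
bne top: not taken
halt.
Total executed instructions: 36.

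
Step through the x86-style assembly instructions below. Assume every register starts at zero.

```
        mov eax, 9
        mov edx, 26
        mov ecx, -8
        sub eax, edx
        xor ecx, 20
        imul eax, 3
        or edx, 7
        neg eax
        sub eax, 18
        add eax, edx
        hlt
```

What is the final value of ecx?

-20

after mov eax, 9: eax=9
after mov edx, 26: edx=26
after mov ecx, -8: ecx=-8
after sub eax, edx: eax=9-26=-17
after xor ecx, 20: ecx=(-8)^20=-20
after imul eax, 3: eax=(-17)*3=-51
after or edx, 7: edx=26|7=31
after neg eax: eax=-(-51)=51
after sub eax, 18: eax=51-18=33
after add eax, edx: eax=33+31=64
halt.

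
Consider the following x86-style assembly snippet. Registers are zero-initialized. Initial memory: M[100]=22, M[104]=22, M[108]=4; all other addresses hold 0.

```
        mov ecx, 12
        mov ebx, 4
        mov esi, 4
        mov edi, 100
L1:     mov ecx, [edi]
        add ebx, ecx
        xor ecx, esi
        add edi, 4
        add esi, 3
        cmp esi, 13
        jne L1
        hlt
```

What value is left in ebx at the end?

52

ecx=12
ebx=4
esi=4
edi=100
ecx=M[100]=22
ebx=4+22=26
ecx=22^4=18
edi=100+4=104
esi=4+3=7
cmp esi, 13  (cmp 7,13)
jne L1: taken
ecx=M[104]=22
ebx=26+22=48
ecx=22^7=17
edi=104+4=108
esi=7+3=10
cmp esi, 13  (cmp 10,13)
jne L1: taken
ecx=M[108]=4
ebx=48+4=52
ecx=4^10=14
edi=108+4=112
esi=10+3=13
cmp esi, 13  (cmp 13,13)
jne L1: not taken
halt.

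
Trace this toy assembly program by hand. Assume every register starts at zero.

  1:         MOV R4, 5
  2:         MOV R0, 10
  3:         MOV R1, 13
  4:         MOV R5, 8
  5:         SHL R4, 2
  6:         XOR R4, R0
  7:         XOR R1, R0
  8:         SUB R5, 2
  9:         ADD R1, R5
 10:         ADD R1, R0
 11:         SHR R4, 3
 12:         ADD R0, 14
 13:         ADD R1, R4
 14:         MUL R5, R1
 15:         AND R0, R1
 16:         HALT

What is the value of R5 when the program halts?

156

R4=5
R0=10
R1=13
R5=8
R4=5<<2=20
R4=20^10=30
R1=13^10=7
R5=8-2=6
R1=7+6=13
R1=13+10=23
R4=30>>3=3
R0=10+14=24
R1=23+3=26
R5=6*26=156
R0=24&26=24
halt.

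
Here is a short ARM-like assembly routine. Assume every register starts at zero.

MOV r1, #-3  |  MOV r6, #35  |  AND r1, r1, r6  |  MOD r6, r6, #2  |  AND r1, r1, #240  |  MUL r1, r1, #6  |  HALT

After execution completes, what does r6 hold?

MOV r1, #-3 → r1=-3
MOV r6, #35 → r6=35
AND r1, r1, r6 → r1=(-3)&35=33
MOD r6, r6, #2 → r6=35%2=1
AND r1, r1, #240 → r1=33&240=32
MUL r1, r1, #6 → r1=32*6=192
halt.

1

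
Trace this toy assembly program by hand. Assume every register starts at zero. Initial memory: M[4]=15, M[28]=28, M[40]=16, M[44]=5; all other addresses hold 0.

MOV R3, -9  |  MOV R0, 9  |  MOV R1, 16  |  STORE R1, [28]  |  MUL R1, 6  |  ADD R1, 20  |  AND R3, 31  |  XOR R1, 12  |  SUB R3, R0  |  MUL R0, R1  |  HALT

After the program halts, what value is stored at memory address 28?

R3=-9
R0=9
R1=16
STORE R1, [28] → M[28]=16
R1=16*6=96
R1=96+20=116
R3=(-9)&31=23
R1=116^12=120
R3=23-9=14
R0=9*120=1080
halt.

16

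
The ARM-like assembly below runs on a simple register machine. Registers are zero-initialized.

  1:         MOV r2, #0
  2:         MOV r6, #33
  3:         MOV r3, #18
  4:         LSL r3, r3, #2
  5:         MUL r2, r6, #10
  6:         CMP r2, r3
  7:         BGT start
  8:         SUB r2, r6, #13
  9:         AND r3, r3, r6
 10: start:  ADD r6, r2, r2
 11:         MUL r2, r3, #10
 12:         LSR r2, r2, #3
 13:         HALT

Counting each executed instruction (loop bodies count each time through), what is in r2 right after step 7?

MOV r2, #0 → r2=0
MOV r6, #33 → r6=33
MOV r3, #18 → r3=18
LSL r3, r3, #2 → r3=18<<2=72
MUL r2, r6, #10 → r2=33*10=330
CMP r2, r3  (cmp 330,72)
BGT start: taken
After step 7: r2 = 330.

330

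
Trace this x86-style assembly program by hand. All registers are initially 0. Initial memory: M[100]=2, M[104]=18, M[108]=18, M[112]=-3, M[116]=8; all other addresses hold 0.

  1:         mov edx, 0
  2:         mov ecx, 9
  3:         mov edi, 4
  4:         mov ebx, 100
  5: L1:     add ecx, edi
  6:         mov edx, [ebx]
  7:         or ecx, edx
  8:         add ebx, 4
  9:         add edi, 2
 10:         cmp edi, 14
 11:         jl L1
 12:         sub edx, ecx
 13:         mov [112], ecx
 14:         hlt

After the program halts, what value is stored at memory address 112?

9

after mov edx, 0: edx=0
after mov ecx, 9: ecx=9
after mov edi, 4: edi=4
after mov ebx, 100: ebx=100
after add ecx, edi: ecx=9+4=13
after mov edx, [ebx]: edx=M[100]=2
after or ecx, edx: ecx=13|2=15
after add ebx, 4: ebx=100+4=104
after add edi, 2: edi=4+2=6
cmp edi, 14  (cmp 6,14)
jl L1: taken
after add ecx, edi: ecx=15+6=21
after mov edx, [ebx]: edx=M[104]=18
after or ecx, edx: ecx=21|18=23
after add ebx, 4: ebx=104+4=108
after add edi, 2: edi=6+2=8
cmp edi, 14  (cmp 8,14)
jl L1: taken
after add ecx, edi: ecx=23+8=31
after mov edx, [ebx]: edx=M[108]=18
after or ecx, edx: ecx=31|18=31
after add ebx, 4: ebx=108+4=112
after add edi, 2: edi=8+2=10
cmp edi, 14  (cmp 10,14)
jl L1: taken
after add ecx, edi: ecx=31+10=41
after mov edx, [ebx]: edx=M[112]=-3
after or ecx, edx: ecx=41|(-3)=-3
after add ebx, 4: ebx=112+4=116
after add edi, 2: edi=10+2=12
cmp edi, 14  (cmp 12,14)
jl L1: taken
after add ecx, edi: ecx=(-3)+12=9
after mov edx, [ebx]: edx=M[116]=8
after or ecx, edx: ecx=9|8=9
after add ebx, 4: ebx=116+4=120
after add edi, 2: edi=12+2=14
cmp edi, 14  (cmp 14,14)
jl L1: not taken
after sub edx, ecx: edx=8-9=-1
mov [112], ecx → M[112]=9
halt.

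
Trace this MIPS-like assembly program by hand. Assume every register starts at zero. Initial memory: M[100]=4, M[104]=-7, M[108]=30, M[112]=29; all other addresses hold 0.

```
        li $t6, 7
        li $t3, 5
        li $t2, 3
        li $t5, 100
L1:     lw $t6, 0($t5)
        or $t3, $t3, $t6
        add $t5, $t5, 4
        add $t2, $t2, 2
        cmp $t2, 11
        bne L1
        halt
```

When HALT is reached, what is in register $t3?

-1

after li $t6, 7: $t6=7
after li $t3, 5: $t3=5
after li $t2, 3: $t2=3
after li $t5, 100: $t5=100
after lw $t6, 0($t5): $t6=M[100]=4
after or $t3, $t3, $t6: $t3=5|4=5
after add $t5, $t5, 4: $t5=100+4=104
after add $t2, $t2, 2: $t2=3+2=5
cmp $t2, 11  (cmp 5,11)
bne L1: taken
after lw $t6, 0($t5): $t6=M[104]=-7
after or $t3, $t3, $t6: $t3=5|(-7)=-3
after add $t5, $t5, 4: $t5=104+4=108
after add $t2, $t2, 2: $t2=5+2=7
cmp $t2, 11  (cmp 7,11)
bne L1: taken
after lw $t6, 0($t5): $t6=M[108]=30
after or $t3, $t3, $t6: $t3=(-3)|30=-1
after add $t5, $t5, 4: $t5=108+4=112
after add $t2, $t2, 2: $t2=7+2=9
cmp $t2, 11  (cmp 9,11)
bne L1: taken
after lw $t6, 0($t5): $t6=M[112]=29
after or $t3, $t3, $t6: $t3=(-1)|29=-1
after add $t5, $t5, 4: $t5=112+4=116
after add $t2, $t2, 2: $t2=9+2=11
cmp $t2, 11  (cmp 11,11)
bne L1: not taken
halt.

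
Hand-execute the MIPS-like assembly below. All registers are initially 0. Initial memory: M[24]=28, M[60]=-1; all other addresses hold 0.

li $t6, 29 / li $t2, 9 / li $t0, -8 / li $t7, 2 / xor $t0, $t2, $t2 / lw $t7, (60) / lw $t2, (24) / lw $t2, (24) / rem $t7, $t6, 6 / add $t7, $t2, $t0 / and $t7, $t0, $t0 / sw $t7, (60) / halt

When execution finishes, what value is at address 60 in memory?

0

$t6=29
$t2=9
$t0=-8
$t7=2
$t0=9^9=0
$t7=M[60]=-1
$t2=M[24]=28
$t2=M[24]=28
$t7=29%6=5
$t7=28+0=28
$t7=0&0=0
sw $t7, (60) → M[60]=0
halt.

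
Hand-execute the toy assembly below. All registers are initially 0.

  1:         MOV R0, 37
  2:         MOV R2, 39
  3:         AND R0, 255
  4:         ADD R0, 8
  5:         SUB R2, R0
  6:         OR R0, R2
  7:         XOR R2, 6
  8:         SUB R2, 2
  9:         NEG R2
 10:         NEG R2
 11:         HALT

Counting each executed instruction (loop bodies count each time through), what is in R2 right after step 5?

R0=37
R2=39
R0=37&255=37
R0=37+8=45
R2=39-45=-6
After step 5: R2 = -6.

-6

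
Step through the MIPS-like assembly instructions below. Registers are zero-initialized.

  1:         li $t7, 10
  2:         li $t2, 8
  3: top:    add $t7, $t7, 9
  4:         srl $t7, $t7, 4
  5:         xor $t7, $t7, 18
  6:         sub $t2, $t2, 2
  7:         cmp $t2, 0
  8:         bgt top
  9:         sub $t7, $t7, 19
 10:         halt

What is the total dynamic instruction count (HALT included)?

28

after li $t7, 10: $t7=10
after li $t2, 8: $t2=8
after add $t7, $t7, 9: $t7=10+9=19
after srl $t7, $t7, 4: $t7=19>>4=1
after xor $t7, $t7, 18: $t7=1^18=19
after sub $t2, $t2, 2: $t2=8-2=6
cmp $t2, 0  (cmp 6,0)
bgt top: taken
after add $t7, $t7, 9: $t7=19+9=28
after srl $t7, $t7, 4: $t7=28>>4=1
after xor $t7, $t7, 18: $t7=1^18=19
after sub $t2, $t2, 2: $t2=6-2=4
cmp $t2, 0  (cmp 4,0)
bgt top: taken
after add $t7, $t7, 9: $t7=19+9=28
after srl $t7, $t7, 4: $t7=28>>4=1
after xor $t7, $t7, 18: $t7=1^18=19
after sub $t2, $t2, 2: $t2=4-2=2
cmp $t2, 0  (cmp 2,0)
bgt top: taken
after add $t7, $t7, 9: $t7=19+9=28
after srl $t7, $t7, 4: $t7=28>>4=1
after xor $t7, $t7, 18: $t7=1^18=19
after sub $t2, $t2, 2: $t2=2-2=0
cmp $t2, 0  (cmp 0,0)
bgt top: not taken
after sub $t7, $t7, 19: $t7=19-19=0
halt.
Total executed instructions: 28.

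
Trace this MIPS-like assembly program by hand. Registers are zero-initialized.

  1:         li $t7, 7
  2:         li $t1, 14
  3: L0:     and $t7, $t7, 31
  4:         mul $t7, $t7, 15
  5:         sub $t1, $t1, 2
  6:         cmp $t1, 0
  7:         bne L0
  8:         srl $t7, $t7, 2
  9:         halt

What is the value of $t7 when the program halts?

after li $t7, 7: $t7=7
after li $t1, 14: $t1=14
after and $t7, $t7, 31: $t7=7&31=7
after mul $t7, $t7, 15: $t7=7*15=105
after sub $t1, $t1, 2: $t1=14-2=12
cmp $t1, 0  (cmp 12,0)
bne L0: taken
after and $t7, $t7, 31: $t7=105&31=9
after mul $t7, $t7, 15: $t7=9*15=135
after sub $t1, $t1, 2: $t1=12-2=10
cmp $t1, 0  (cmp 10,0)
bne L0: taken
after and $t7, $t7, 31: $t7=135&31=7
after mul $t7, $t7, 15: $t7=7*15=105
after sub $t1, $t1, 2: $t1=10-2=8
cmp $t1, 0  (cmp 8,0)
bne L0: taken
after and $t7, $t7, 31: $t7=105&31=9
after mul $t7, $t7, 15: $t7=9*15=135
after sub $t1, $t1, 2: $t1=8-2=6
cmp $t1, 0  (cmp 6,0)
bne L0: taken
after and $t7, $t7, 31: $t7=135&31=7
after mul $t7, $t7, 15: $t7=7*15=105
after sub $t1, $t1, 2: $t1=6-2=4
cmp $t1, 0  (cmp 4,0)
bne L0: taken
after and $t7, $t7, 31: $t7=105&31=9
after mul $t7, $t7, 15: $t7=9*15=135
after sub $t1, $t1, 2: $t1=4-2=2
cmp $t1, 0  (cmp 2,0)
bne L0: taken
after and $t7, $t7, 31: $t7=135&31=7
after mul $t7, $t7, 15: $t7=7*15=105
after sub $t1, $t1, 2: $t1=2-2=0
cmp $t1, 0  (cmp 0,0)
bne L0: not taken
after srl $t7, $t7, 2: $t7=105>>2=26
halt.

26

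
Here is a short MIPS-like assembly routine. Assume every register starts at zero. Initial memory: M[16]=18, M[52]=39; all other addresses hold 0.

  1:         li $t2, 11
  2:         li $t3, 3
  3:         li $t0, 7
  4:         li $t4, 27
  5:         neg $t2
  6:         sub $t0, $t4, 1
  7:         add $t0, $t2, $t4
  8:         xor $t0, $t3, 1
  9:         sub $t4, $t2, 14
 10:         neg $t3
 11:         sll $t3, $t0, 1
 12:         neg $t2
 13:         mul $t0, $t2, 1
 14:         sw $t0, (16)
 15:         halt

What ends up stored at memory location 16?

11

after li $t2, 11: $t2=11
after li $t3, 3: $t3=3
after li $t0, 7: $t0=7
after li $t4, 27: $t4=27
after neg $t2: $t2=-(11)=-11
after sub $t0, $t4, 1: $t0=27-1=26
after add $t0, $t2, $t4: $t0=(-11)+27=16
after xor $t0, $t3, 1: $t0=3^1=2
after sub $t4, $t2, 14: $t4=(-11)-14=-25
after neg $t3: $t3=-(3)=-3
after sll $t3, $t0, 1: $t3=2<<1=4
after neg $t2: $t2=-(-11)=11
after mul $t0, $t2, 1: $t0=11*1=11
sw $t0, (16) → M[16]=11
halt.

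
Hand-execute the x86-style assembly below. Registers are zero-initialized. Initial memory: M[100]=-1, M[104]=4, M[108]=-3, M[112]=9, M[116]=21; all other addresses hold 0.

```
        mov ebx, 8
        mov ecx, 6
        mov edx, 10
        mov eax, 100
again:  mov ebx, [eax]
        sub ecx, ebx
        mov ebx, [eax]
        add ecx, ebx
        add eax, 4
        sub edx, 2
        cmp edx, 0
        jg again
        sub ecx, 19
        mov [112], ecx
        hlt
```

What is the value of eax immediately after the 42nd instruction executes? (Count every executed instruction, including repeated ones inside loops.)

120

ebx=8
ecx=6
edx=10
eax=100
ebx=M[100]=-1
ecx=6-(-1)=7
ebx=M[100]=-1
ecx=7+(-1)=6
eax=100+4=104
edx=10-2=8
cmp edx, 0  (cmp 8,0)
jg again: taken
ebx=M[104]=4
ecx=6-4=2
ebx=M[104]=4
ecx=2+4=6
eax=104+4=108
edx=8-2=6
cmp edx, 0  (cmp 6,0)
jg again: taken
ebx=M[108]=-3
ecx=6-(-3)=9
ebx=M[108]=-3
ecx=9+(-3)=6
eax=108+4=112
edx=6-2=4
cmp edx, 0  (cmp 4,0)
jg again: taken
ebx=M[112]=9
ecx=6-9=-3
ebx=M[112]=9
ecx=(-3)+9=6
eax=112+4=116
edx=4-2=2
cmp edx, 0  (cmp 2,0)
jg again: taken
ebx=M[116]=21
ecx=6-21=-15
ebx=M[116]=21
ecx=(-15)+21=6
eax=116+4=120
edx=2-2=0
After step 42: eax = 120.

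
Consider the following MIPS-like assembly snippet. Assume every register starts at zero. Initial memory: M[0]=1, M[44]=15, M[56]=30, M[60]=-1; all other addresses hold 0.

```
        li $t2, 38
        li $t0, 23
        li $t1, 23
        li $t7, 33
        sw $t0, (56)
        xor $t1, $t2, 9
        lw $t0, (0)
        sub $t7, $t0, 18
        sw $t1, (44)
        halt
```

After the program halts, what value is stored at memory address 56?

after li $t2, 38: $t2=38
after li $t0, 23: $t0=23
after li $t1, 23: $t1=23
after li $t7, 33: $t7=33
sw $t0, (56) → M[56]=23
after xor $t1, $t2, 9: $t1=38^9=47
after lw $t0, (0): $t0=M[0]=1
after sub $t7, $t0, 18: $t7=1-18=-17
sw $t1, (44) → M[44]=47
halt.

23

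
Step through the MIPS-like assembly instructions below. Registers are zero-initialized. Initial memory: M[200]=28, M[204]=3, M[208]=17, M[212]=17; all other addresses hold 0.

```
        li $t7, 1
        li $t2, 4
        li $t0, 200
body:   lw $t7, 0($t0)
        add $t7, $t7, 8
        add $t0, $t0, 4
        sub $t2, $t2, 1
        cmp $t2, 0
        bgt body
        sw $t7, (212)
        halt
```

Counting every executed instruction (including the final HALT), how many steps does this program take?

29

li $t7, 1 → $t7=1
li $t2, 4 → $t2=4
li $t0, 200 → $t0=200
lw $t7, 0($t0) → $t7=M[200]=28
add $t7, $t7, 8 → $t7=28+8=36
add $t0, $t0, 4 → $t0=200+4=204
sub $t2, $t2, 1 → $t2=4-1=3
cmp $t2, 0  (cmp 3,0)
bgt body: taken
lw $t7, 0($t0) → $t7=M[204]=3
add $t7, $t7, 8 → $t7=3+8=11
add $t0, $t0, 4 → $t0=204+4=208
sub $t2, $t2, 1 → $t2=3-1=2
cmp $t2, 0  (cmp 2,0)
bgt body: taken
lw $t7, 0($t0) → $t7=M[208]=17
add $t7, $t7, 8 → $t7=17+8=25
add $t0, $t0, 4 → $t0=208+4=212
sub $t2, $t2, 1 → $t2=2-1=1
cmp $t2, 0  (cmp 1,0)
bgt body: taken
lw $t7, 0($t0) → $t7=M[212]=17
add $t7, $t7, 8 → $t7=17+8=25
add $t0, $t0, 4 → $t0=212+4=216
sub $t2, $t2, 1 → $t2=1-1=0
cmp $t2, 0  (cmp 0,0)
bgt body: not taken
sw $t7, (212) → M[212]=25
halt.
Total executed instructions: 29.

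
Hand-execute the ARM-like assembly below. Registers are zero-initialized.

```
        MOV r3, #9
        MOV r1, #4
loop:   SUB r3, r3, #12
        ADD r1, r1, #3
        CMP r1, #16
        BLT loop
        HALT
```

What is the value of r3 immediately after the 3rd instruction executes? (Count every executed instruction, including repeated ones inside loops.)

-3

after MOV r3, #9: r3=9
after MOV r1, #4: r1=4
after SUB r3, r3, #12: r3=9-12=-3
After step 3: r3 = -3.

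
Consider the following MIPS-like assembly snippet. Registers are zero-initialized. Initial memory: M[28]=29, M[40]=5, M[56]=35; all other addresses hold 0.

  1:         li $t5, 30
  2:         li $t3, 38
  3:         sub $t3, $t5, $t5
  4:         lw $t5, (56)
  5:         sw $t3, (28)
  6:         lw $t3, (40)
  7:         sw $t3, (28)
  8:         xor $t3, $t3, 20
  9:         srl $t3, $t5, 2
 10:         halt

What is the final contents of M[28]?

after li $t5, 30: $t5=30
after li $t3, 38: $t3=38
after sub $t3, $t5, $t5: $t3=30-30=0
after lw $t5, (56): $t5=M[56]=35
sw $t3, (28) → M[28]=0
after lw $t3, (40): $t3=M[40]=5
sw $t3, (28) → M[28]=5
after xor $t3, $t3, 20: $t3=5^20=17
after srl $t3, $t5, 2: $t3=35>>2=8
halt.

5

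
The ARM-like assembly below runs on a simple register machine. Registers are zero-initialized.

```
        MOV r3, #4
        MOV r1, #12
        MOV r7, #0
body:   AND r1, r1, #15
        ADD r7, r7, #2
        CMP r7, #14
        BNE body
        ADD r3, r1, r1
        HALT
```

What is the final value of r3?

24

MOV r3, #4 → r3=4
MOV r1, #12 → r1=12
MOV r7, #0 → r7=0
AND r1, r1, #15 → r1=12&15=12
ADD r7, r7, #2 → r7=0+2=2
CMP r7, #14  (cmp 2,14)
BNE body: taken
AND r1, r1, #15 → r1=12&15=12
ADD r7, r7, #2 → r7=2+2=4
CMP r7, #14  (cmp 4,14)
BNE body: taken
AND r1, r1, #15 → r1=12&15=12
ADD r7, r7, #2 → r7=4+2=6
CMP r7, #14  (cmp 6,14)
BNE body: taken
AND r1, r1, #15 → r1=12&15=12
ADD r7, r7, #2 → r7=6+2=8
CMP r7, #14  (cmp 8,14)
BNE body: taken
AND r1, r1, #15 → r1=12&15=12
ADD r7, r7, #2 → r7=8+2=10
CMP r7, #14  (cmp 10,14)
BNE body: taken
AND r1, r1, #15 → r1=12&15=12
ADD r7, r7, #2 → r7=10+2=12
CMP r7, #14  (cmp 12,14)
BNE body: taken
AND r1, r1, #15 → r1=12&15=12
ADD r7, r7, #2 → r7=12+2=14
CMP r7, #14  (cmp 14,14)
BNE body: not taken
ADD r3, r1, r1 → r3=12+12=24
halt.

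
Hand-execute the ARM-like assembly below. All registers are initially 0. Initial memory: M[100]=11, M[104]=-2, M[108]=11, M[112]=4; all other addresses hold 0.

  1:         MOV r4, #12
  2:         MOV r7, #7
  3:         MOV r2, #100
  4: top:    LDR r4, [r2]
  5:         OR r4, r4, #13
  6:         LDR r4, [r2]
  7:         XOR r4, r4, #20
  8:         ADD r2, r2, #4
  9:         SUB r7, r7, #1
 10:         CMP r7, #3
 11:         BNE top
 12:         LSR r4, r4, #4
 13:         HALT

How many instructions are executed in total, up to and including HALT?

37

after MOV r4, #12: r4=12
after MOV r7, #7: r7=7
after MOV r2, #100: r2=100
after LDR r4, [r2]: r4=M[100]=11
after OR r4, r4, #13: r4=11|13=15
after LDR r4, [r2]: r4=M[100]=11
after XOR r4, r4, #20: r4=11^20=31
after ADD r2, r2, #4: r2=100+4=104
after SUB r7, r7, #1: r7=7-1=6
CMP r7, #3  (cmp 6,3)
BNE top: taken
after LDR r4, [r2]: r4=M[104]=-2
after OR r4, r4, #13: r4=(-2)|13=-1
after LDR r4, [r2]: r4=M[104]=-2
after XOR r4, r4, #20: r4=(-2)^20=-22
after ADD r2, r2, #4: r2=104+4=108
after SUB r7, r7, #1: r7=6-1=5
CMP r7, #3  (cmp 5,3)
BNE top: taken
after LDR r4, [r2]: r4=M[108]=11
after OR r4, r4, #13: r4=11|13=15
after LDR r4, [r2]: r4=M[108]=11
after XOR r4, r4, #20: r4=11^20=31
after ADD r2, r2, #4: r2=108+4=112
after SUB r7, r7, #1: r7=5-1=4
CMP r7, #3  (cmp 4,3)
BNE top: taken
after LDR r4, [r2]: r4=M[112]=4
after OR r4, r4, #13: r4=4|13=13
after LDR r4, [r2]: r4=M[112]=4
after XOR r4, r4, #20: r4=4^20=16
after ADD r2, r2, #4: r2=112+4=116
after SUB r7, r7, #1: r7=4-1=3
CMP r7, #3  (cmp 3,3)
BNE top: not taken
after LSR r4, r4, #4: r4=16>>4=1
halt.
Total executed instructions: 37.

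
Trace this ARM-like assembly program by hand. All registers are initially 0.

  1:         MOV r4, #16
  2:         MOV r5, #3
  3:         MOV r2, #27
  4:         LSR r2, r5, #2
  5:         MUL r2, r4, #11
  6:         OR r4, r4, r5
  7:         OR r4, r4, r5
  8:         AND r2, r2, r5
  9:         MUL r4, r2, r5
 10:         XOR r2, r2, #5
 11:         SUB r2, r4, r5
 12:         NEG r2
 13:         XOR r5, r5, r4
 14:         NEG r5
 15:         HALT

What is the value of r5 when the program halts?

-3

MOV r4, #16 → r4=16
MOV r5, #3 → r5=3
MOV r2, #27 → r2=27
LSR r2, r5, #2 → r2=3>>2=0
MUL r2, r4, #11 → r2=16*11=176
OR r4, r4, r5 → r4=16|3=19
OR r4, r4, r5 → r4=19|3=19
AND r2, r2, r5 → r2=176&3=0
MUL r4, r2, r5 → r4=0*3=0
XOR r2, r2, #5 → r2=0^5=5
SUB r2, r4, r5 → r2=0-3=-3
NEG r2 → r2=-(-3)=3
XOR r5, r5, r4 → r5=3^0=3
NEG r5 → r5=-(3)=-3
halt.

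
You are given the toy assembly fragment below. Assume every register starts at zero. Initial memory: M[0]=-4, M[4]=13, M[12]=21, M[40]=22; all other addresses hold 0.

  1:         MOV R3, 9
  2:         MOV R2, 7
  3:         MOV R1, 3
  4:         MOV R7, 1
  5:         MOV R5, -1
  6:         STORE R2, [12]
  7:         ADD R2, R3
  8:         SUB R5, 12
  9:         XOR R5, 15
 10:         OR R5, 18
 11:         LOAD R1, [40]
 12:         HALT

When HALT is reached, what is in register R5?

MOV R3, 9 → R3=9
MOV R2, 7 → R2=7
MOV R1, 3 → R1=3
MOV R7, 1 → R7=1
MOV R5, -1 → R5=-1
STORE R2, [12] → M[12]=7
ADD R2, R3 → R2=7+9=16
SUB R5, 12 → R5=(-1)-12=-13
XOR R5, 15 → R5=(-13)^15=-4
OR R5, 18 → R5=(-4)|18=-2
LOAD R1, [40] → R1=M[40]=22
halt.

-2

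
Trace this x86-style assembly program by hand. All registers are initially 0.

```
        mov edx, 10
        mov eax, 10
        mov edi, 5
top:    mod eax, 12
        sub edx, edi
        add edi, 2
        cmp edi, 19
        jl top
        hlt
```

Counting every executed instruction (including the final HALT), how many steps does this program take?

after mov edx, 10: edx=10
after mov eax, 10: eax=10
after mov edi, 5: edi=5
after mod eax, 12: eax=10%12=10
after sub edx, edi: edx=10-5=5
after add edi, 2: edi=5+2=7
cmp edi, 19  (cmp 7,19)
jl top: taken
after mod eax, 12: eax=10%12=10
after sub edx, edi: edx=5-7=-2
after add edi, 2: edi=7+2=9
cmp edi, 19  (cmp 9,19)
jl top: taken
after mod eax, 12: eax=10%12=10
after sub edx, edi: edx=(-2)-9=-11
after add edi, 2: edi=9+2=11
cmp edi, 19  (cmp 11,19)
jl top: taken
after mod eax, 12: eax=10%12=10
after sub edx, edi: edx=(-11)-11=-22
after add edi, 2: edi=11+2=13
cmp edi, 19  (cmp 13,19)
jl top: taken
after mod eax, 12: eax=10%12=10
after sub edx, edi: edx=(-22)-13=-35
after add edi, 2: edi=13+2=15
cmp edi, 19  (cmp 15,19)
jl top: taken
after mod eax, 12: eax=10%12=10
after sub edx, edi: edx=(-35)-15=-50
after add edi, 2: edi=15+2=17
cmp edi, 19  (cmp 17,19)
jl top: taken
after mod eax, 12: eax=10%12=10
after sub edx, edi: edx=(-50)-17=-67
after add edi, 2: edi=17+2=19
cmp edi, 19  (cmp 19,19)
jl top: not taken
halt.
Total executed instructions: 39.

39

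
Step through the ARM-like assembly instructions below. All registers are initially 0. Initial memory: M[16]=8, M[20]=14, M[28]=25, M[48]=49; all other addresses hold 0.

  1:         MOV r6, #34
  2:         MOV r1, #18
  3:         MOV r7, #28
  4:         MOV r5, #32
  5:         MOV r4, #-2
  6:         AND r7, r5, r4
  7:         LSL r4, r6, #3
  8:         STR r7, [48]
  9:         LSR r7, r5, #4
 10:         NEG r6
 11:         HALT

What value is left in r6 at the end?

-34

MOV r6, #34 → r6=34
MOV r1, #18 → r1=18
MOV r7, #28 → r7=28
MOV r5, #32 → r5=32
MOV r4, #-2 → r4=-2
AND r7, r5, r4 → r7=32&(-2)=32
LSL r4, r6, #3 → r4=34<<3=272
STR r7, [48] → M[48]=32
LSR r7, r5, #4 → r7=32>>4=2
NEG r6 → r6=-(34)=-34
halt.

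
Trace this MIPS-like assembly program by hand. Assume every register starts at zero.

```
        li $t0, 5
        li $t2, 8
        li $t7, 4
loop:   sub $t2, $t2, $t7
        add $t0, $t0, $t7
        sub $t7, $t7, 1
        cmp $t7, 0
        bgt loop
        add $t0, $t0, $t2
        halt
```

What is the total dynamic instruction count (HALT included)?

25

li $t0, 5 → $t0=5
li $t2, 8 → $t2=8
li $t7, 4 → $t7=4
sub $t2, $t2, $t7 → $t2=8-4=4
add $t0, $t0, $t7 → $t0=5+4=9
sub $t7, $t7, 1 → $t7=4-1=3
cmp $t7, 0  (cmp 3,0)
bgt loop: taken
sub $t2, $t2, $t7 → $t2=4-3=1
add $t0, $t0, $t7 → $t0=9+3=12
sub $t7, $t7, 1 → $t7=3-1=2
cmp $t7, 0  (cmp 2,0)
bgt loop: taken
sub $t2, $t2, $t7 → $t2=1-2=-1
add $t0, $t0, $t7 → $t0=12+2=14
sub $t7, $t7, 1 → $t7=2-1=1
cmp $t7, 0  (cmp 1,0)
bgt loop: taken
sub $t2, $t2, $t7 → $t2=(-1)-1=-2
add $t0, $t0, $t7 → $t0=14+1=15
sub $t7, $t7, 1 → $t7=1-1=0
cmp $t7, 0  (cmp 0,0)
bgt loop: not taken
add $t0, $t0, $t2 → $t0=15+(-2)=13
halt.
Total executed instructions: 25.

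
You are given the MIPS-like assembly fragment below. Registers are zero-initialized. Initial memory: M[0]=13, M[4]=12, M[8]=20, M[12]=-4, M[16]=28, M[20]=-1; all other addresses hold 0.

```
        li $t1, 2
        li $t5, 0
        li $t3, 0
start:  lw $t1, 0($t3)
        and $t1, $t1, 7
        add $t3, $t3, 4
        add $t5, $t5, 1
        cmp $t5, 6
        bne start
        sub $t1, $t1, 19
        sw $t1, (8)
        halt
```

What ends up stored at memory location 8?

after li $t1, 2: $t1=2
after li $t5, 0: $t5=0
after li $t3, 0: $t3=0
after lw $t1, 0($t3): $t1=M[0]=13
after and $t1, $t1, 7: $t1=13&7=5
after add $t3, $t3, 4: $t3=0+4=4
after add $t5, $t5, 1: $t5=0+1=1
cmp $t5, 6  (cmp 1,6)
bne start: taken
after lw $t1, 0($t3): $t1=M[4]=12
after and $t1, $t1, 7: $t1=12&7=4
after add $t3, $t3, 4: $t3=4+4=8
after add $t5, $t5, 1: $t5=1+1=2
cmp $t5, 6  (cmp 2,6)
bne start: taken
after lw $t1, 0($t3): $t1=M[8]=20
after and $t1, $t1, 7: $t1=20&7=4
after add $t3, $t3, 4: $t3=8+4=12
after add $t5, $t5, 1: $t5=2+1=3
cmp $t5, 6  (cmp 3,6)
bne start: taken
after lw $t1, 0($t3): $t1=M[12]=-4
after and $t1, $t1, 7: $t1=(-4)&7=4
after add $t3, $t3, 4: $t3=12+4=16
after add $t5, $t5, 1: $t5=3+1=4
cmp $t5, 6  (cmp 4,6)
bne start: taken
after lw $t1, 0($t3): $t1=M[16]=28
after and $t1, $t1, 7: $t1=28&7=4
after add $t3, $t3, 4: $t3=16+4=20
after add $t5, $t5, 1: $t5=4+1=5
cmp $t5, 6  (cmp 5,6)
bne start: taken
after lw $t1, 0($t3): $t1=M[20]=-1
after and $t1, $t1, 7: $t1=(-1)&7=7
after add $t3, $t3, 4: $t3=20+4=24
after add $t5, $t5, 1: $t5=5+1=6
cmp $t5, 6  (cmp 6,6)
bne start: not taken
after sub $t1, $t1, 19: $t1=7-19=-12
sw $t1, (8) → M[8]=-12
halt.

-12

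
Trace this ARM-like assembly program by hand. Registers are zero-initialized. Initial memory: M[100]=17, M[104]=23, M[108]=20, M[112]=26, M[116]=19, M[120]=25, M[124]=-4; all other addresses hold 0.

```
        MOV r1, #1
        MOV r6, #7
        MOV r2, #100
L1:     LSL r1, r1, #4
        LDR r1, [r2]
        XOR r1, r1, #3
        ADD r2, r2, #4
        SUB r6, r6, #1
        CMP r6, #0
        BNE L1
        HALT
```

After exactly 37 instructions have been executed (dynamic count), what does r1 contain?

16

r1=1
r6=7
r2=100
r1=1<<4=16
r1=M[100]=17
r1=17^3=18
r2=100+4=104
r6=7-1=6
CMP r6, #0  (cmp 6,0)
BNE L1: taken
r1=18<<4=288
r1=M[104]=23
r1=23^3=20
r2=104+4=108
r6=6-1=5
CMP r6, #0  (cmp 5,0)
BNE L1: taken
r1=20<<4=320
r1=M[108]=20
r1=20^3=23
r2=108+4=112
r6=5-1=4
CMP r6, #0  (cmp 4,0)
BNE L1: taken
r1=23<<4=368
r1=M[112]=26
r1=26^3=25
r2=112+4=116
r6=4-1=3
CMP r6, #0  (cmp 3,0)
BNE L1: taken
r1=25<<4=400
r1=M[116]=19
r1=19^3=16
r2=116+4=120
r6=3-1=2
CMP r6, #0  (cmp 2,0)
After step 37: r1 = 16.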